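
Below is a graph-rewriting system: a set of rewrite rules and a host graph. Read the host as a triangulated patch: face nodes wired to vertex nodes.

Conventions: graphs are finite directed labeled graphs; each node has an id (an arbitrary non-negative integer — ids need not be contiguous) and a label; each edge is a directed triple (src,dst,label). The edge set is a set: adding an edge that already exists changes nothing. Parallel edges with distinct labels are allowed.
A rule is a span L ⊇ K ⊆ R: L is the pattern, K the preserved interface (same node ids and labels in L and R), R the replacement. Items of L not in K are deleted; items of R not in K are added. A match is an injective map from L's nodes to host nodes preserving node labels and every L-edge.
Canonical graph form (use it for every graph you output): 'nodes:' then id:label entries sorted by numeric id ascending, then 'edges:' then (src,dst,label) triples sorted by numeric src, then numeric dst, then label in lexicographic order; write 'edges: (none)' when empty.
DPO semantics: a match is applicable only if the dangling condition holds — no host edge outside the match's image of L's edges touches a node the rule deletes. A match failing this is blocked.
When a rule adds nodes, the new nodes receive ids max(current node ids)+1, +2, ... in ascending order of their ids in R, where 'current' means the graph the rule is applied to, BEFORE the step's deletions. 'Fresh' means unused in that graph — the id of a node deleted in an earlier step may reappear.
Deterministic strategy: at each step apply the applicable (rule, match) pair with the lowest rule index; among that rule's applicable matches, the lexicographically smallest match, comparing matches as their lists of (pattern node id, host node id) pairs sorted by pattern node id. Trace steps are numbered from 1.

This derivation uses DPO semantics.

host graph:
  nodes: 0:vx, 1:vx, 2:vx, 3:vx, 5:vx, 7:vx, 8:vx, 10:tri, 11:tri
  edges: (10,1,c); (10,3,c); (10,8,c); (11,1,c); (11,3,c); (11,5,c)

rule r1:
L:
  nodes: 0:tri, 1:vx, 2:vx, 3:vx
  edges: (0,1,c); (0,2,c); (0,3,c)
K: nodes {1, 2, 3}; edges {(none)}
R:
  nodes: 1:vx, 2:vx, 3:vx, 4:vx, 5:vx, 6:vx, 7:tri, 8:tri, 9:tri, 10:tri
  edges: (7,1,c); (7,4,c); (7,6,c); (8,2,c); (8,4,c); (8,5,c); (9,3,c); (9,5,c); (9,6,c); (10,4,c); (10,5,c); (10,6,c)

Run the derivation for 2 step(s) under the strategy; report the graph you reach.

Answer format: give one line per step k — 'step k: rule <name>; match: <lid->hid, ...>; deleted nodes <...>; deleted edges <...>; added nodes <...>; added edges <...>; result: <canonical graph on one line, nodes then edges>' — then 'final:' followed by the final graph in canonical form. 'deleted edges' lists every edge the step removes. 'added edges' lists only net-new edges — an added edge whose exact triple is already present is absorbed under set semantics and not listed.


step 1: rule r1; match: 0->10, 1->1, 2->3, 3->8; deleted nodes 10; deleted edges (10,1,c); (10,3,c); (10,8,c); added nodes 12, 13, 14, 15, 16, 17, 18; added edges (15,1,c); (15,12,c); (15,14,c); (16,3,c); (16,12,c); (16,13,c); (17,8,c); (17,13,c); (17,14,c); (18,12,c); (18,13,c); (18,14,c); result: nodes: 0:vx, 1:vx, 2:vx, 3:vx, 5:vx, 7:vx, 8:vx, 11:tri, 12:vx, 13:vx, 14:vx, 15:tri, 16:tri, 17:tri, 18:tri edges: (11,1,c); (11,3,c); (11,5,c); (15,1,c); (15,12,c); (15,14,c); (16,3,c); (16,12,c); (16,13,c); (17,8,c); (17,13,c); (17,14,c); (18,12,c); (18,13,c); (18,14,c)
step 2: rule r1; match: 0->11, 1->1, 2->3, 3->5; deleted nodes 11; deleted edges (11,1,c); (11,3,c); (11,5,c); added nodes 19, 20, 21, 22, 23, 24, 25; added edges (22,1,c); (22,19,c); (22,21,c); (23,3,c); (23,19,c); (23,20,c); (24,5,c); (24,20,c); (24,21,c); (25,19,c); (25,20,c); (25,21,c); result: nodes: 0:vx, 1:vx, 2:vx, 3:vx, 5:vx, 7:vx, 8:vx, 12:vx, 13:vx, 14:vx, 15:tri, 16:tri, 17:tri, 18:tri, 19:vx, 20:vx, 21:vx, 22:tri, 23:tri, 24:tri, 25:tri edges: (15,1,c); (15,12,c); (15,14,c); (16,3,c); (16,12,c); (16,13,c); (17,8,c); (17,13,c); (17,14,c); (18,12,c); (18,13,c); (18,14,c); (22,1,c); (22,19,c); (22,21,c); (23,3,c); (23,19,c); (23,20,c); (24,5,c); (24,20,c); (24,21,c); (25,19,c); (25,20,c); (25,21,c)
final:
nodes: 0:vx, 1:vx, 2:vx, 3:vx, 5:vx, 7:vx, 8:vx, 12:vx, 13:vx, 14:vx, 15:tri, 16:tri, 17:tri, 18:tri, 19:vx, 20:vx, 21:vx, 22:tri, 23:tri, 24:tri, 25:tri
edges: (15,1,c); (15,12,c); (15,14,c); (16,3,c); (16,12,c); (16,13,c); (17,8,c); (17,13,c); (17,14,c); (18,12,c); (18,13,c); (18,14,c); (22,1,c); (22,19,c); (22,21,c); (23,3,c); (23,19,c); (23,20,c); (24,5,c); (24,20,c); (24,21,c); (25,19,c); (25,20,c); (25,21,c)


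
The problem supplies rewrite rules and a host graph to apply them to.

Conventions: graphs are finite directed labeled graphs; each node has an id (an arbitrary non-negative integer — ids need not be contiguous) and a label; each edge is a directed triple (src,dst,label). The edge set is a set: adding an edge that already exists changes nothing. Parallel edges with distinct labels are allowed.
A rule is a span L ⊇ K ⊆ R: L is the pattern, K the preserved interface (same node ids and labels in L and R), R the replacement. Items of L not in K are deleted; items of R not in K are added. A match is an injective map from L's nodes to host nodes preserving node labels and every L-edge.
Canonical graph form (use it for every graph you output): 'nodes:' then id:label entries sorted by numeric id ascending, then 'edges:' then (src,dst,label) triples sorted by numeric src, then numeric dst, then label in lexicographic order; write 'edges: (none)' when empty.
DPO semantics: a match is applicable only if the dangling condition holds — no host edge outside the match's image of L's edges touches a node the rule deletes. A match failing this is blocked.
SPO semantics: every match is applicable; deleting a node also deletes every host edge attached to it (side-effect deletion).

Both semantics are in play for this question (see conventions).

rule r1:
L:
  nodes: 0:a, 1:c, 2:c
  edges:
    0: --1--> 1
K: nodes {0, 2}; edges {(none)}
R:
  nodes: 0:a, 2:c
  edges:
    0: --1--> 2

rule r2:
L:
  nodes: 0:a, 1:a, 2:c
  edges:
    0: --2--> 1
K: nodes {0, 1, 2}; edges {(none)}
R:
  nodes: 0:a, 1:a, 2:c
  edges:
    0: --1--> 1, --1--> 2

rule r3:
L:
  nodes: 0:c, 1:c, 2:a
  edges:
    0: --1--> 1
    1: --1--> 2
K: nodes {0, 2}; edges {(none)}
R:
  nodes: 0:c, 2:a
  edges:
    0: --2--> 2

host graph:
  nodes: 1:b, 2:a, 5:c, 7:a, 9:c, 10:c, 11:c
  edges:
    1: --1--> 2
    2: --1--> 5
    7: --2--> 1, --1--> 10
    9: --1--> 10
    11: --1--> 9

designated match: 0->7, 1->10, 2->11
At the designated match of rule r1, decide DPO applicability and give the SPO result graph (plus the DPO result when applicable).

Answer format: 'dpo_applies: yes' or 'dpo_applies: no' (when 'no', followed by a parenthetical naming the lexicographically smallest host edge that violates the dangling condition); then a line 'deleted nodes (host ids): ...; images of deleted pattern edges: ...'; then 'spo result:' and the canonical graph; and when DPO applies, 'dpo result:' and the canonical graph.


dpo_applies: no
(the rule deletes node 10, which keeps host edge (9,10,1) outside the match image — the dangling condition fails, DPO blocks; SPO proceeds and side-deletes such edges)
deleted nodes (host ids): 10; images of deleted pattern edges: (7,10,1)
spo result:
nodes: 1:b, 2:a, 5:c, 7:a, 9:c, 11:c
edges: (1,2,1); (2,5,1); (7,1,2); (7,11,1); (11,9,1)


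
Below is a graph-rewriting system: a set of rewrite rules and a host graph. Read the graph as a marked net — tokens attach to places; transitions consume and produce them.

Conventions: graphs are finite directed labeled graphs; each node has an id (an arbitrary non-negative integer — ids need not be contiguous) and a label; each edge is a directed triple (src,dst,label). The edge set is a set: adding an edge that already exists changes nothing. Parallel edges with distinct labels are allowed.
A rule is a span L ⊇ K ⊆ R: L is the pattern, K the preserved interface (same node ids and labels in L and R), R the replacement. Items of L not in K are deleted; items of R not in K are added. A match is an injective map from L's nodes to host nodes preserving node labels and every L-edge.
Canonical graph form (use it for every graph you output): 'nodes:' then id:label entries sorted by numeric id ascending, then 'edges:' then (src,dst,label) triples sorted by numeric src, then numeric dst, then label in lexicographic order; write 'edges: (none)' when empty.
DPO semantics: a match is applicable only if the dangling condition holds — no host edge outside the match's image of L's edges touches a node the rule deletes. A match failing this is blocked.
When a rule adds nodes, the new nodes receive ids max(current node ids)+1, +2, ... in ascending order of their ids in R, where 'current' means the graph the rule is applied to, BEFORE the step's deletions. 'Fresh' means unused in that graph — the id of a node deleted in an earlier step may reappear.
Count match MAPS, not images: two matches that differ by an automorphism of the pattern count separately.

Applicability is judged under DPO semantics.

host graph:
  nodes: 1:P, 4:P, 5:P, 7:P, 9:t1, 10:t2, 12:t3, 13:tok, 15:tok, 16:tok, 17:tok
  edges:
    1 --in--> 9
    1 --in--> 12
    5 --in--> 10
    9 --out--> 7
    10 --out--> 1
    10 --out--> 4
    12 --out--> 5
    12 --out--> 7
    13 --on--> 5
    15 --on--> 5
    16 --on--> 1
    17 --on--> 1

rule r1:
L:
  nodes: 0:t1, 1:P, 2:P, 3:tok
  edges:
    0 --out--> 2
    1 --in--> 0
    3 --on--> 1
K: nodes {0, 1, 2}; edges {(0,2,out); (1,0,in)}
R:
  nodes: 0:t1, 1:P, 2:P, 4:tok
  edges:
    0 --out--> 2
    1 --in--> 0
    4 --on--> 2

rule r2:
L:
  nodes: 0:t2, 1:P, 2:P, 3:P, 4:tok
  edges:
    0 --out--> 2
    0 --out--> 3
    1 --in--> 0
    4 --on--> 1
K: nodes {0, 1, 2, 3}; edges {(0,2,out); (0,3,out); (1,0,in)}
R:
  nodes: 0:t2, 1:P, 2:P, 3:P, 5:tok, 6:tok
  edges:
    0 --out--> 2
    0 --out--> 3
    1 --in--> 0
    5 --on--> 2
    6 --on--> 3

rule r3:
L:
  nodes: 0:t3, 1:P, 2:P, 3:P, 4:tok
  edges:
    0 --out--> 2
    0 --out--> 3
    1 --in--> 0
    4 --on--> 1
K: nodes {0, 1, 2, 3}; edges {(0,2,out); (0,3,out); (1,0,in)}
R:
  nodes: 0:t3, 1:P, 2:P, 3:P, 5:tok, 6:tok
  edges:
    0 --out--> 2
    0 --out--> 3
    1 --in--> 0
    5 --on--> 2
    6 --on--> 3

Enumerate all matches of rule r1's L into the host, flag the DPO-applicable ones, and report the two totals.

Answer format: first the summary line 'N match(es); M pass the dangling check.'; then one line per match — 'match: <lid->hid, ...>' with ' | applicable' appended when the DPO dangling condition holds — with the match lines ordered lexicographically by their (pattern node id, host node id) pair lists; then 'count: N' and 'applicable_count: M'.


2 match(es); 2 pass the dangling check.
match: 0->9, 1->1, 2->7, 3->16 | applicable
match: 0->9, 1->1, 2->7, 3->17 | applicable
count: 2
applicable_count: 2


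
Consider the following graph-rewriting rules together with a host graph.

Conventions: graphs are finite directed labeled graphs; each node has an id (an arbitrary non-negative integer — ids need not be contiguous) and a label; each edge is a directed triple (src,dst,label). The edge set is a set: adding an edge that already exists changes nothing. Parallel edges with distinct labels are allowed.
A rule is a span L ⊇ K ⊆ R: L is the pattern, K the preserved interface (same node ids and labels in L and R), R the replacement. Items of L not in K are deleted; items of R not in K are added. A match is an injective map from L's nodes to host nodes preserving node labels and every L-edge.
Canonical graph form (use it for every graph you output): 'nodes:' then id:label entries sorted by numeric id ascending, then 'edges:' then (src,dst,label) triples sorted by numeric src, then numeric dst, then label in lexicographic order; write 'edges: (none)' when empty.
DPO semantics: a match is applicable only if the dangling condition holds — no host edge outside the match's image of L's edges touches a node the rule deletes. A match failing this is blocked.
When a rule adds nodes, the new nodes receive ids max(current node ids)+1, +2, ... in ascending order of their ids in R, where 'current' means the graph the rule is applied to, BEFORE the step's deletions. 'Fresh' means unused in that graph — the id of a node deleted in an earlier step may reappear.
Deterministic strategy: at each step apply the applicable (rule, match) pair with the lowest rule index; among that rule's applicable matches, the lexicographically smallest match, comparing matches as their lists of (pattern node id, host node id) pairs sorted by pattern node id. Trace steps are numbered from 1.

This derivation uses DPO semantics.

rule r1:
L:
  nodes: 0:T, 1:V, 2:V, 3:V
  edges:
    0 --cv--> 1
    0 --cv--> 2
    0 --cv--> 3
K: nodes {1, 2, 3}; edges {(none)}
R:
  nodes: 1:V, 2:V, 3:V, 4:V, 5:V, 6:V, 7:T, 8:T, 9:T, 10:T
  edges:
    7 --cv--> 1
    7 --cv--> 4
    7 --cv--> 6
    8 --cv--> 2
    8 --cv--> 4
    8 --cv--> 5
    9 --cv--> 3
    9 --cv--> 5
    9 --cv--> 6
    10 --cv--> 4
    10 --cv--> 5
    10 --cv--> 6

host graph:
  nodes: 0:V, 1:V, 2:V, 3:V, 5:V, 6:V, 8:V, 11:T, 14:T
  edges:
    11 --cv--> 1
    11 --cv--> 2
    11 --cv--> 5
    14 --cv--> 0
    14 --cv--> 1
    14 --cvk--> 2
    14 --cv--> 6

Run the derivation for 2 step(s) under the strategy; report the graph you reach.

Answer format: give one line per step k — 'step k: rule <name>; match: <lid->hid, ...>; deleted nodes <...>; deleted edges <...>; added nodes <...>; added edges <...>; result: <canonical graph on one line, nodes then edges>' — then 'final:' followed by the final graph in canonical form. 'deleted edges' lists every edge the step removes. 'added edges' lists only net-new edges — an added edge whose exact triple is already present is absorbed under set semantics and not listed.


step 1: rule r1; match: 0->11, 1->1, 2->2, 3->5; deleted nodes 11; deleted edges (11,1,cv); (11,2,cv); (11,5,cv); added nodes 15, 16, 17, 18, 19, 20, 21; added edges (18,1,cv); (18,15,cv); (18,17,cv); (19,2,cv); (19,15,cv); (19,16,cv); (20,5,cv); (20,16,cv); (20,17,cv); (21,15,cv); (21,16,cv); (21,17,cv); result: nodes: 0:V, 1:V, 2:V, 3:V, 5:V, 6:V, 8:V, 14:T, 15:V, 16:V, 17:V, 18:T, 19:T, 20:T, 21:T edges: (14,0,cv); (14,1,cv); (14,2,cvk); (14,6,cv); (18,1,cv); (18,15,cv); (18,17,cv); (19,2,cv); (19,15,cv); (19,16,cv); (20,5,cv); (20,16,cv); (20,17,cv); (21,15,cv); (21,16,cv); (21,17,cv)
step 2: rule r1; match: 0->18, 1->1, 2->15, 3->17; deleted nodes 18; deleted edges (18,1,cv); (18,15,cv); (18,17,cv); added nodes 22, 23, 24, 25, 26, 27, 28; added edges (25,1,cv); (25,22,cv); (25,24,cv); (26,15,cv); (26,22,cv); (26,23,cv); (27,17,cv); (27,23,cv); (27,24,cv); (28,22,cv); (28,23,cv); (28,24,cv); result: nodes: 0:V, 1:V, 2:V, 3:V, 5:V, 6:V, 8:V, 14:T, 15:V, 16:V, 17:V, 19:T, 20:T, 21:T, 22:V, 23:V, 24:V, 25:T, 26:T, 27:T, 28:T edges: (14,0,cv); (14,1,cv); (14,2,cvk); (14,6,cv); (19,2,cv); (19,15,cv); (19,16,cv); (20,5,cv); (20,16,cv); (20,17,cv); (21,15,cv); (21,16,cv); (21,17,cv); (25,1,cv); (25,22,cv); (25,24,cv); (26,15,cv); (26,22,cv); (26,23,cv); (27,17,cv); (27,23,cv); (27,24,cv); (28,22,cv); (28,23,cv); (28,24,cv)
final:
nodes: 0:V, 1:V, 2:V, 3:V, 5:V, 6:V, 8:V, 14:T, 15:V, 16:V, 17:V, 19:T, 20:T, 21:T, 22:V, 23:V, 24:V, 25:T, 26:T, 27:T, 28:T
edges: (14,0,cv); (14,1,cv); (14,2,cvk); (14,6,cv); (19,2,cv); (19,15,cv); (19,16,cv); (20,5,cv); (20,16,cv); (20,17,cv); (21,15,cv); (21,16,cv); (21,17,cv); (25,1,cv); (25,22,cv); (25,24,cv); (26,15,cv); (26,22,cv); (26,23,cv); (27,17,cv); (27,23,cv); (27,24,cv); (28,22,cv); (28,23,cv); (28,24,cv)


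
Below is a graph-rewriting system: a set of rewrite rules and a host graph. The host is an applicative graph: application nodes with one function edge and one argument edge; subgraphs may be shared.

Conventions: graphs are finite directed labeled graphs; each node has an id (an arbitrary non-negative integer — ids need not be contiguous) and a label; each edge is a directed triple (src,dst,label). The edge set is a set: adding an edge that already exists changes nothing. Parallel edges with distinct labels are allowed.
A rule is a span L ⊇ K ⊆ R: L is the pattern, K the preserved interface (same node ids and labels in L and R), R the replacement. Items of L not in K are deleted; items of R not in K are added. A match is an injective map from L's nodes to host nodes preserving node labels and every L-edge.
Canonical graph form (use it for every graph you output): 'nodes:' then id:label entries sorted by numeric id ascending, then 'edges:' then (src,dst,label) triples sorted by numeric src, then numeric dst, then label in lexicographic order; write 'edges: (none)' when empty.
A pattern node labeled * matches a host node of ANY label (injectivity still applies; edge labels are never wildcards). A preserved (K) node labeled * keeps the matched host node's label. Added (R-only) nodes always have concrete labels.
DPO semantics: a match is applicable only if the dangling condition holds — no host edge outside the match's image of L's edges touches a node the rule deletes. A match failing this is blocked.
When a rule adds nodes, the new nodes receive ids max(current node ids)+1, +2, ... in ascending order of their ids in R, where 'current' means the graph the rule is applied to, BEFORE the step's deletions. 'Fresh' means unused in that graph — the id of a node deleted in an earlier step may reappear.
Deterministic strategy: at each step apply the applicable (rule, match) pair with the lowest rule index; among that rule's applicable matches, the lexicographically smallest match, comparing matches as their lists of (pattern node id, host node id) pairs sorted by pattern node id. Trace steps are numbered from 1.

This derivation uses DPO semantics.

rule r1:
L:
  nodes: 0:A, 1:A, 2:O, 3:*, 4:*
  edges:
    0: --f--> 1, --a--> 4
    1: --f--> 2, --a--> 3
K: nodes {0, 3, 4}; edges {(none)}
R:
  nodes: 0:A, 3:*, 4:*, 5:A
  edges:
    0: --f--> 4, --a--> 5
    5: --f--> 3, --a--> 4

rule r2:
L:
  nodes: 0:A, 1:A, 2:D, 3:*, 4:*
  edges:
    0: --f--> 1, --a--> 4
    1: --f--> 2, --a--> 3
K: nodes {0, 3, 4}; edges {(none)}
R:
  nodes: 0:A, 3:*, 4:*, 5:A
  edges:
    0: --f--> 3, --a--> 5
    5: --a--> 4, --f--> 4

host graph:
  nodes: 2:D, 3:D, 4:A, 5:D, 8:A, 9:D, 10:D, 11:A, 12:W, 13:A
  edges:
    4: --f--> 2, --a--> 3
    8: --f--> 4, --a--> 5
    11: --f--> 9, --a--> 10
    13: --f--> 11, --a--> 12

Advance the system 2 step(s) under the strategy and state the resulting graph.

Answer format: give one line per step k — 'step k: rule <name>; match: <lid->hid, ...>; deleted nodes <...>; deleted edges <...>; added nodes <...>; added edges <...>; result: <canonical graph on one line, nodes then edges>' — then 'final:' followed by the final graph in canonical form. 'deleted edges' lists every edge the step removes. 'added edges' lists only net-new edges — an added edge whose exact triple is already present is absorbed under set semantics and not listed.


step 1: rule r2; match: 0->8, 1->4, 2->2, 3->3, 4->5; deleted nodes 2, 4; deleted edges (4,2,f); (4,3,a); (8,4,f); (8,5,a); added nodes 14; added edges (8,3,f); (8,14,a); (14,5,a); (14,5,f); result: nodes: 3:D, 5:D, 8:A, 9:D, 10:D, 11:A, 12:W, 13:A, 14:A edges: (8,3,f); (8,14,a); (11,9,f); (11,10,a); (13,11,f); (13,12,a); (14,5,a); (14,5,f)
step 2: rule r2; match: 0->13, 1->11, 2->9, 3->10, 4->12; deleted nodes 9, 11; deleted edges (11,9,f); (11,10,a); (13,11,f); (13,12,a); added nodes 15; added edges (13,10,f); (13,15,a); (15,12,a); (15,12,f); result: nodes: 3:D, 5:D, 8:A, 10:D, 12:W, 13:A, 14:A, 15:A edges: (8,3,f); (8,14,a); (13,10,f); (13,15,a); (14,5,a); (14,5,f); (15,12,a); (15,12,f)
final:
nodes: 3:D, 5:D, 8:A, 10:D, 12:W, 13:A, 14:A, 15:A
edges: (8,3,f); (8,14,a); (13,10,f); (13,15,a); (14,5,a); (14,5,f); (15,12,a); (15,12,f)


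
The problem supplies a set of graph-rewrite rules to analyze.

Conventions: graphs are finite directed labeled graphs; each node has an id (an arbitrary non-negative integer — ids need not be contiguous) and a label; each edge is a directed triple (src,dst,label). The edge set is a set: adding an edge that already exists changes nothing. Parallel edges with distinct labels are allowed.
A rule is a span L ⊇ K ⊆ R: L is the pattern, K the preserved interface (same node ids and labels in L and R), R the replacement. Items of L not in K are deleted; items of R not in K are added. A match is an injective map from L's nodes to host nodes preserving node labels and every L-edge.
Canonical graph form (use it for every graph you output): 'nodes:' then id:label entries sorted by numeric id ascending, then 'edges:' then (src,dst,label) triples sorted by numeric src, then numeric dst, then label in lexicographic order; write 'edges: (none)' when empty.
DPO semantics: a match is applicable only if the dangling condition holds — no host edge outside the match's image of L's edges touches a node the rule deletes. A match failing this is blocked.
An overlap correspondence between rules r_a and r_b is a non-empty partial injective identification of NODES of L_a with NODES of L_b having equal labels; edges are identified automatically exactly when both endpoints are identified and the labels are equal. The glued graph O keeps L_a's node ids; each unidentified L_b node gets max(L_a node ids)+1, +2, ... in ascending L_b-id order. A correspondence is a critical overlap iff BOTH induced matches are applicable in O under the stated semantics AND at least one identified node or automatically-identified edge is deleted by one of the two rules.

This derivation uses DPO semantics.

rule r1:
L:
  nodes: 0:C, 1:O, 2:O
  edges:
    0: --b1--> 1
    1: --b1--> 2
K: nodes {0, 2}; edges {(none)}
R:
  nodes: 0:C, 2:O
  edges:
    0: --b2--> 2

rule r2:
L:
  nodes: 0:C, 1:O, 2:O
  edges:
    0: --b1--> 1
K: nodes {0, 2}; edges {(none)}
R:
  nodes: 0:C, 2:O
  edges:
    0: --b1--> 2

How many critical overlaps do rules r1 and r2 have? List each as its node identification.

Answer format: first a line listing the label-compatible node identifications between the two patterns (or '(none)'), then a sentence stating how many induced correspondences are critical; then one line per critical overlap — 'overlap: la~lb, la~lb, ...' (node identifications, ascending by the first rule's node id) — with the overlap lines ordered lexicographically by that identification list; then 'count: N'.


label-compatible node identifications between L(r1) and L(r2): 0~0, 1~1, 1~2, 2~1, 2~2
2 of the induced correspondences are critical overlaps of r1 and r2.
overlap: 0~0, 1~2
overlap: 1~2
count: 2


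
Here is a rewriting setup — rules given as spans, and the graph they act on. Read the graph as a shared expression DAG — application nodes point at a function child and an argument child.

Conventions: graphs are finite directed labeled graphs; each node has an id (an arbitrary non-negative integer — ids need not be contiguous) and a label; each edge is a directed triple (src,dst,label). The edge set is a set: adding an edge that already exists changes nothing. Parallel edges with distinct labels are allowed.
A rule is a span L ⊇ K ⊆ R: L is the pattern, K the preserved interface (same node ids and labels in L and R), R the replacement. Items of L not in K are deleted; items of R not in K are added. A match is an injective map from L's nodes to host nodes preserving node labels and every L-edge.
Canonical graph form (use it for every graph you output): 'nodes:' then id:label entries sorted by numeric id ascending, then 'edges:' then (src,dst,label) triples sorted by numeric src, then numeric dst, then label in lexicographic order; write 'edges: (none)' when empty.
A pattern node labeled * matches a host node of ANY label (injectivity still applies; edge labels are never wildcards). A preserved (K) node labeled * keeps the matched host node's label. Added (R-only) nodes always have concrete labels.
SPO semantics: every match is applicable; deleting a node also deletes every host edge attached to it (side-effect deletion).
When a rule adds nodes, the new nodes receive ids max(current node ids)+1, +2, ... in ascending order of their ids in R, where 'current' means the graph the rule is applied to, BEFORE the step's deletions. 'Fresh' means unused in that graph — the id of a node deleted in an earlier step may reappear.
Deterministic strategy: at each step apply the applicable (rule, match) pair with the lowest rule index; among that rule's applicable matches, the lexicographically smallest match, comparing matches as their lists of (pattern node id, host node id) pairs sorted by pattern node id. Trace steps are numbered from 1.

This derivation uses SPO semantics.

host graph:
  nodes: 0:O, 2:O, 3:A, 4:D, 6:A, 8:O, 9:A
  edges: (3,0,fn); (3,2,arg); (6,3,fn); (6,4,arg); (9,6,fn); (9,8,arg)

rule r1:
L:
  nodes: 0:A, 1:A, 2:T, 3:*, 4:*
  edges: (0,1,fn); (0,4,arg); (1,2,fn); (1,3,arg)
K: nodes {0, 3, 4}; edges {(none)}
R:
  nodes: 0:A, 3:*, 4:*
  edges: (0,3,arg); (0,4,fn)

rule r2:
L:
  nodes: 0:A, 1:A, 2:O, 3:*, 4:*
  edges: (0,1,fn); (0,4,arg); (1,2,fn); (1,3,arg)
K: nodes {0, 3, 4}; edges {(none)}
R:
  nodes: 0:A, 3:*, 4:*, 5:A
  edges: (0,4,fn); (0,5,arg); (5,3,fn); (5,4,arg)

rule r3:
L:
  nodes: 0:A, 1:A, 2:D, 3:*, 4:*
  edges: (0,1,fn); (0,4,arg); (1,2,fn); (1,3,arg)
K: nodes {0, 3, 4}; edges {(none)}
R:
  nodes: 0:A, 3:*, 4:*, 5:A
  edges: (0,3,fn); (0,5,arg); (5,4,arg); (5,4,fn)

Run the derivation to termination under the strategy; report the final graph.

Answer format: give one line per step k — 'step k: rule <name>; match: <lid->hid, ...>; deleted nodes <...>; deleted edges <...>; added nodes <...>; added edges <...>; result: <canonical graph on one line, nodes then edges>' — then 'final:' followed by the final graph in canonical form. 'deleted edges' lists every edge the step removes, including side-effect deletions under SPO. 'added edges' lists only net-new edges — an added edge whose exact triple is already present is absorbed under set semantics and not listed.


step 1: rule r2; match: 0->6, 1->3, 2->0, 3->2, 4->4; deleted nodes 0, 3; deleted edges (3,0,fn); (3,2,arg); (6,3,fn); (6,4,arg); added nodes 10; added edges (6,4,fn); (6,10,arg); (10,2,fn); (10,4,arg); result: nodes: 2:O, 4:D, 6:A, 8:O, 9:A, 10:A edges: (6,4,fn); (6,10,arg); (9,6,fn); (9,8,arg); (10,2,fn); (10,4,arg)
step 2: rule r3; match: 0->9, 1->6, 2->4, 3->10, 4->8; deleted nodes 4, 6; deleted edges (6,4,fn); (6,10,arg); (9,6,fn); (9,8,arg); (10,4,arg); added nodes 11; added edges (9,10,fn); (9,11,arg); (11,8,arg); (11,8,fn); result: nodes: 2:O, 8:O, 9:A, 10:A, 11:A edges: (9,10,fn); (9,11,arg); (10,2,fn); (11,8,arg); (11,8,fn)
final:
nodes: 2:O, 8:O, 9:A, 10:A, 11:A
edges: (9,10,fn); (9,11,arg); (10,2,fn); (11,8,arg); (11,8,fn)


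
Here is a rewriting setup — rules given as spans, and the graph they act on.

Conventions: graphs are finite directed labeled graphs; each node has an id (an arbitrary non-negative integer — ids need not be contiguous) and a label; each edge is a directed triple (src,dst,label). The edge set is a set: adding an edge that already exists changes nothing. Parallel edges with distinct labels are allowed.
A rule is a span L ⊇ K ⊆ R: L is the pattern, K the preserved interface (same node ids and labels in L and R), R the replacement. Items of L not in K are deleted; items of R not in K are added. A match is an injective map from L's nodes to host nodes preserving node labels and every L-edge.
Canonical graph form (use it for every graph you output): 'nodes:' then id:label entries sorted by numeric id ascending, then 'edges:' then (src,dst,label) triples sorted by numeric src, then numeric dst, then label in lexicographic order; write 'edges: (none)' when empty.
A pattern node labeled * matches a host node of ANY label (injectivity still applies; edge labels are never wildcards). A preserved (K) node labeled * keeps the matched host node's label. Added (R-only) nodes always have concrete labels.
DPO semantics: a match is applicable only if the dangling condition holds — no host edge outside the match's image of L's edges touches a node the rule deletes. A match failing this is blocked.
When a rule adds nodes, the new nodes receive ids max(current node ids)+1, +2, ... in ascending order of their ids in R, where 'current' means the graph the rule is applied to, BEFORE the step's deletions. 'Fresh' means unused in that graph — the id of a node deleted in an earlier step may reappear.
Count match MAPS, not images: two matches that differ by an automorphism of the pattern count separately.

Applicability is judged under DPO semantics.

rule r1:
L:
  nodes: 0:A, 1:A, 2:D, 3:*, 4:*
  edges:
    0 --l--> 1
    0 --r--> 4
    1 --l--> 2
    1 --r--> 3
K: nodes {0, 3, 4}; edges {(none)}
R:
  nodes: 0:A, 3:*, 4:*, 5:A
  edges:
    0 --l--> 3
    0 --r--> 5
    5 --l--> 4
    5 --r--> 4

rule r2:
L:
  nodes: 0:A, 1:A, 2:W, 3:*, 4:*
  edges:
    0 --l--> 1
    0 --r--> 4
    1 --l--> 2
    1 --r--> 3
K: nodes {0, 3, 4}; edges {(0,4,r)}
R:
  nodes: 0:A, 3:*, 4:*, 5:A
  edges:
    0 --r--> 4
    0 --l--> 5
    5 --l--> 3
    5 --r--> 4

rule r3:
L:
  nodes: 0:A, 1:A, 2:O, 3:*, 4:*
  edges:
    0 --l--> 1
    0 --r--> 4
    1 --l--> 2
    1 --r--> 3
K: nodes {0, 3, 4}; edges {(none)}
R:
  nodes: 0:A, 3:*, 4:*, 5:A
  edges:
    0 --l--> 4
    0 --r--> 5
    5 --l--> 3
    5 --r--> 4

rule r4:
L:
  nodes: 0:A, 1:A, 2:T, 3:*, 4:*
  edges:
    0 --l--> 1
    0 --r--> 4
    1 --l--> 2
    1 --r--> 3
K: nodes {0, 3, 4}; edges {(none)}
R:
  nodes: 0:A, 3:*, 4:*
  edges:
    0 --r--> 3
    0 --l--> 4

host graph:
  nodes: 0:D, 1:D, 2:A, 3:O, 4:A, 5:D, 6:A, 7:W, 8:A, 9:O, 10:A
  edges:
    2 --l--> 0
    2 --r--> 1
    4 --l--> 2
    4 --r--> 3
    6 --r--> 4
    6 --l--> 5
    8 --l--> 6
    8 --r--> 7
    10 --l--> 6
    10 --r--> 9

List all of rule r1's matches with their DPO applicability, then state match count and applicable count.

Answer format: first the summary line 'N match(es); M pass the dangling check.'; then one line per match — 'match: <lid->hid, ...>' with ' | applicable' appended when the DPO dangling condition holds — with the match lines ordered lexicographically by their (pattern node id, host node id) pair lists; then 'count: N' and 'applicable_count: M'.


3 match(es); 1 pass the dangling check.
match: 0->4, 1->2, 2->0, 3->1, 4->3 | applicable
match: 0->8, 1->6, 2->5, 3->4, 4->7
match: 0->10, 1->6, 2->5, 3->4, 4->9
count: 3
applicable_count: 1


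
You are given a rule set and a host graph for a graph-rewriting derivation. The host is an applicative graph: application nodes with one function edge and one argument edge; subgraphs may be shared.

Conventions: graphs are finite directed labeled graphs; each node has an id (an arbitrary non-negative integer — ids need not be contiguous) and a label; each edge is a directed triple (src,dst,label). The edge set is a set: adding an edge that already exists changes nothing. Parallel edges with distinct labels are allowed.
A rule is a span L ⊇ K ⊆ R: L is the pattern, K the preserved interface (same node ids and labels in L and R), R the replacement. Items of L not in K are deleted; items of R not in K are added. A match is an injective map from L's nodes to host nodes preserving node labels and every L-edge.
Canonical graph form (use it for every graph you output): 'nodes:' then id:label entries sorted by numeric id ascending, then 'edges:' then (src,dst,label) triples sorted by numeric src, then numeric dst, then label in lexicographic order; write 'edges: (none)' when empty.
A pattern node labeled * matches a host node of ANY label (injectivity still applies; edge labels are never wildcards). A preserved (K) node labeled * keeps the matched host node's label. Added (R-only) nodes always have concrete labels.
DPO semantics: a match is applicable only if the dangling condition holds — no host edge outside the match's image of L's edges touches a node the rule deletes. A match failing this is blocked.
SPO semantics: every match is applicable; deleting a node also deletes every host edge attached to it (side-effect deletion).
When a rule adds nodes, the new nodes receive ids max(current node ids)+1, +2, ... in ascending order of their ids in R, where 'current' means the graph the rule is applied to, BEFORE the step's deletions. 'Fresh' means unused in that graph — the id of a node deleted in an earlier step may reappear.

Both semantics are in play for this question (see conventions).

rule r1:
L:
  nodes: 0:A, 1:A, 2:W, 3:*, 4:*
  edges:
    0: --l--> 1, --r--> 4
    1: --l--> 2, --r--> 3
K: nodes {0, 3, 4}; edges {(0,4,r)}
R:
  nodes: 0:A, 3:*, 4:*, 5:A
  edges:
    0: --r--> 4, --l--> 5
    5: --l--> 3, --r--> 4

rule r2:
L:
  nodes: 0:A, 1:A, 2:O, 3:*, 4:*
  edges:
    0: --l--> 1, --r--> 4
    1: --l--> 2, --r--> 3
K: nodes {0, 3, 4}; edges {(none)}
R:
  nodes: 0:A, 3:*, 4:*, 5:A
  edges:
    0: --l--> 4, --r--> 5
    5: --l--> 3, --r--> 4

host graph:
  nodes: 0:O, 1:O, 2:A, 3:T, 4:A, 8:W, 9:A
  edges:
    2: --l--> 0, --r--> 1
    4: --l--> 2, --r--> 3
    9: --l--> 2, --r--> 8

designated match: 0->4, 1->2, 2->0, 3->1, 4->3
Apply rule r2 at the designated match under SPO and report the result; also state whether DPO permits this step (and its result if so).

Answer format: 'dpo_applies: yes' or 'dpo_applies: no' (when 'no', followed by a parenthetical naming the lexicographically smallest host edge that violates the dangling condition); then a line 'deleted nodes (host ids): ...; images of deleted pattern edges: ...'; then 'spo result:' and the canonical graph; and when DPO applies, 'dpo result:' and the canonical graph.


dpo_applies: no
(the rule deletes node 2, which keeps host edge (9,2,l) outside the match image — the dangling condition fails, DPO blocks; SPO proceeds and side-deletes such edges)
deleted nodes (host ids): 0, 2; images of deleted pattern edges: (2,0,l); (2,1,r); (4,2,l); (4,3,r)
spo result:
nodes: 1:O, 3:T, 4:A, 8:W, 9:A, 10:A
edges: (4,3,l); (4,10,r); (9,8,r); (10,1,l); (10,3,r)


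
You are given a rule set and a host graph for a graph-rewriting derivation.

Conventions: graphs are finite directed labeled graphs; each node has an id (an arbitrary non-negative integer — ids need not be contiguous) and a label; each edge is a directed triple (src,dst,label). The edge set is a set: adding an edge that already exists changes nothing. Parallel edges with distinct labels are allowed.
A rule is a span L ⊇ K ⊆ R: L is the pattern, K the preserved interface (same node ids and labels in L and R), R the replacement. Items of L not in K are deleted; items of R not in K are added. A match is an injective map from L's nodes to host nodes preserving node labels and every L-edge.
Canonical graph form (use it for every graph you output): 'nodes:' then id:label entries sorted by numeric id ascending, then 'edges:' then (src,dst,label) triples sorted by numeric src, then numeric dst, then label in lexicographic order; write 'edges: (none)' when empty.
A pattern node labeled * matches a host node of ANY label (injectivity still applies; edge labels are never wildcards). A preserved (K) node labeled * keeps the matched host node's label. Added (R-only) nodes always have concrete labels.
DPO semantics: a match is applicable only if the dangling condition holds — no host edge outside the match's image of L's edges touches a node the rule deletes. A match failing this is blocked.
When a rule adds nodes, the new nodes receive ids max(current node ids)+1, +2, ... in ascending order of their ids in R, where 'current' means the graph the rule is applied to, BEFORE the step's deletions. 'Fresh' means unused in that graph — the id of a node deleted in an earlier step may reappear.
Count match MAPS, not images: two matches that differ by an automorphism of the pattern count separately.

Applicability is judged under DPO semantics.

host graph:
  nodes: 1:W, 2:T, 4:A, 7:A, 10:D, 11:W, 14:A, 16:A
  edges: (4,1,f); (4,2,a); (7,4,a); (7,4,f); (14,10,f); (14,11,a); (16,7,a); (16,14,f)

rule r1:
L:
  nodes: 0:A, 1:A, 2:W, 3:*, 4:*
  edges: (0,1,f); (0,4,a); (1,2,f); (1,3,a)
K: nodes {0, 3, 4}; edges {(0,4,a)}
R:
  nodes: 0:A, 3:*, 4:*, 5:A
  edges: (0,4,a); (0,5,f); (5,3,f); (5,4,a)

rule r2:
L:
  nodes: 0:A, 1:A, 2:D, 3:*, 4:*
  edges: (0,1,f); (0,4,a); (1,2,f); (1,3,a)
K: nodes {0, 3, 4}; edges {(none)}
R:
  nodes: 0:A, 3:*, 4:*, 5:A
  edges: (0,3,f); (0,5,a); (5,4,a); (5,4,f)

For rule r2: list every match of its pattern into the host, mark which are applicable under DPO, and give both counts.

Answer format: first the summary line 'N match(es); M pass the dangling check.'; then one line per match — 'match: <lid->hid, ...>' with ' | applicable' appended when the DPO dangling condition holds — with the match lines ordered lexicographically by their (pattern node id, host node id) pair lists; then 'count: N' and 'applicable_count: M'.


1 match(es); 1 pass the dangling check.
match: 0->16, 1->14, 2->10, 3->11, 4->7 | applicable
count: 1
applicable_count: 1


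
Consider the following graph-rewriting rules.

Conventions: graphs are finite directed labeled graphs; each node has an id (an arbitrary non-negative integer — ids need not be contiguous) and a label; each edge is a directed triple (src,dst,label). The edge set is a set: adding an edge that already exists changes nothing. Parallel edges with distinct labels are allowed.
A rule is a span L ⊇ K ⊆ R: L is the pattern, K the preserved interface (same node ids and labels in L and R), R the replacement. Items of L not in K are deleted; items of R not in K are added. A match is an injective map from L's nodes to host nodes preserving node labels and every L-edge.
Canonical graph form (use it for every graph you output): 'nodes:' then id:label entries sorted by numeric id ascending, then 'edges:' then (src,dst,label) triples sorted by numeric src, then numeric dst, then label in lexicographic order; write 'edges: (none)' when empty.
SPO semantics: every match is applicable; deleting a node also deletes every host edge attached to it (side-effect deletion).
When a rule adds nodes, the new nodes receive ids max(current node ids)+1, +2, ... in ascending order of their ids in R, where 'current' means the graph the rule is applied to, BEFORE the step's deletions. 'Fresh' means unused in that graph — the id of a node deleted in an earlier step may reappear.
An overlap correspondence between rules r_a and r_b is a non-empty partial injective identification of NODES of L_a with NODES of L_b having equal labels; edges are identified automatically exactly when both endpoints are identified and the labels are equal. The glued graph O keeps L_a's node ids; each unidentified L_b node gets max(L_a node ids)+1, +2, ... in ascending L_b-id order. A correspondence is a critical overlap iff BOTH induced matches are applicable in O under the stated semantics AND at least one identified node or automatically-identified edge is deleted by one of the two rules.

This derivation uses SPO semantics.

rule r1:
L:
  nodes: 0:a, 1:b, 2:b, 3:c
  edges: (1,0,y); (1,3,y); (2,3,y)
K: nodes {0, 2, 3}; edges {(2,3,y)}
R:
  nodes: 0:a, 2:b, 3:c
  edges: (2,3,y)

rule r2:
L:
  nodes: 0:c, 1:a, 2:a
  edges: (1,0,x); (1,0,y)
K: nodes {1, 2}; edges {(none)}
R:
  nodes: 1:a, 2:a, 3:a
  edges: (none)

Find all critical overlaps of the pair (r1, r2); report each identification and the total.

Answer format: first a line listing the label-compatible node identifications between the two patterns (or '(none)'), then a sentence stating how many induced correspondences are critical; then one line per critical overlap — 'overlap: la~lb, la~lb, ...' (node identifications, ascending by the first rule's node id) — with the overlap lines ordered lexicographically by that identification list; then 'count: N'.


label-compatible node identifications between L(r1) and L(r2): 0~1, 0~2, 3~0
3 of the induced correspondences are critical overlaps of r1 and r2.
overlap: 0~1, 3~0
overlap: 0~2, 3~0
overlap: 3~0
count: 3


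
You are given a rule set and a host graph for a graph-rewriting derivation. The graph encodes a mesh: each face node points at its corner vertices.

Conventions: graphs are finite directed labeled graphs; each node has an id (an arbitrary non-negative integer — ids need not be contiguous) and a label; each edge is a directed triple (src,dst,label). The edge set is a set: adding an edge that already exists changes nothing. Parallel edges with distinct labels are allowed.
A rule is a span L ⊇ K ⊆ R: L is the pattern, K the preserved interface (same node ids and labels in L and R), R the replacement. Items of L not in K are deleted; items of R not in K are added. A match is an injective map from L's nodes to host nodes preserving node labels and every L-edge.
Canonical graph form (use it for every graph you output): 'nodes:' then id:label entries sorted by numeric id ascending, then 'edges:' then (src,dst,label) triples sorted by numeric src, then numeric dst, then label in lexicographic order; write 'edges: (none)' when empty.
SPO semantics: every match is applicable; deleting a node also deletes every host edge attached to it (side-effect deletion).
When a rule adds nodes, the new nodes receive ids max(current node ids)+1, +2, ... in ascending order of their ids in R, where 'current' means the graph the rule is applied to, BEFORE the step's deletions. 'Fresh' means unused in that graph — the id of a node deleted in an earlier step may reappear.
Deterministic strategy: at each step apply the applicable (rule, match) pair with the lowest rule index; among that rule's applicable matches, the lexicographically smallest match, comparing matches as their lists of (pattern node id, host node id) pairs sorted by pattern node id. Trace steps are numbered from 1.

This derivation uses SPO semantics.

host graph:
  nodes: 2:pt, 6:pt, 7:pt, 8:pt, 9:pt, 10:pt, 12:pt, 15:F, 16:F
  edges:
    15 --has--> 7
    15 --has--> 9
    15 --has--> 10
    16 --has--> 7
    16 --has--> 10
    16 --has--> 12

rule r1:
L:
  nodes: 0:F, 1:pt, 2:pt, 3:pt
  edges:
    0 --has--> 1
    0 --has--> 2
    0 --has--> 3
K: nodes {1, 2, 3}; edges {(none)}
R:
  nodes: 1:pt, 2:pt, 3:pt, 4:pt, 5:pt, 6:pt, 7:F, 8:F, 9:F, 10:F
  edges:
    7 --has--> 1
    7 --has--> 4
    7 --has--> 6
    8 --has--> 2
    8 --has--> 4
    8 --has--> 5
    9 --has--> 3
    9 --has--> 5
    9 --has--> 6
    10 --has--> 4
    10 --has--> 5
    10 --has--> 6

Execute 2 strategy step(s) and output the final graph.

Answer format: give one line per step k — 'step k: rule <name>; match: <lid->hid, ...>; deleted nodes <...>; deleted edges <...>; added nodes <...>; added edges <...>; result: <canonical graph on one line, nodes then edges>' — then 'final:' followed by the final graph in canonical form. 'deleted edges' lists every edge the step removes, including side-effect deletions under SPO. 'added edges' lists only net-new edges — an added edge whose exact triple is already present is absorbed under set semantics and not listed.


step 1: rule r1; match: 0->15, 1->7, 2->9, 3->10; deleted nodes 15; deleted edges (15,7,has); (15,9,has); (15,10,has); added nodes 17, 18, 19, 20, 21, 22, 23; added edges (20,7,has); (20,17,has); (20,19,has); (21,9,has); (21,17,has); (21,18,has); (22,10,has); (22,18,has); (22,19,has); (23,17,has); (23,18,has); (23,19,has); result: nodes: 2:pt, 6:pt, 7:pt, 8:pt, 9:pt, 10:pt, 12:pt, 16:F, 17:pt, 18:pt, 19:pt, 20:F, 21:F, 22:F, 23:F edges: (16,7,has); (16,10,has); (16,12,has); (20,7,has); (20,17,has); (20,19,has); (21,9,has); (21,17,has); (21,18,has); (22,10,has); (22,18,has); (22,19,has); (23,17,has); (23,18,has); (23,19,has)
step 2: rule r1; match: 0->16, 1->7, 2->10, 3->12; deleted nodes 16; deleted edges (16,7,has); (16,10,has); (16,12,has); added nodes 24, 25, 26, 27, 28, 29, 30; added edges (27,7,has); (27,24,has); (27,26,has); (28,10,has); (28,24,has); (28,25,has); (29,12,has); (29,25,has); (29,26,has); (30,24,has); (30,25,has); (30,26,has); result: nodes: 2:pt, 6:pt, 7:pt, 8:pt, 9:pt, 10:pt, 12:pt, 17:pt, 18:pt, 19:pt, 20:F, 21:F, 22:F, 23:F, 24:pt, 25:pt, 26:pt, 27:F, 28:F, 29:F, 30:F edges: (20,7,has); (20,17,has); (20,19,has); (21,9,has); (21,17,has); (21,18,has); (22,10,has); (22,18,has); (22,19,has); (23,17,has); (23,18,has); (23,19,has); (27,7,has); (27,24,has); (27,26,has); (28,10,has); (28,24,has); (28,25,has); (29,12,has); (29,25,has); (29,26,has); (30,24,has); (30,25,has); (30,26,has)
final:
nodes: 2:pt, 6:pt, 7:pt, 8:pt, 9:pt, 10:pt, 12:pt, 17:pt, 18:pt, 19:pt, 20:F, 21:F, 22:F, 23:F, 24:pt, 25:pt, 26:pt, 27:F, 28:F, 29:F, 30:F
edges: (20,7,has); (20,17,has); (20,19,has); (21,9,has); (21,17,has); (21,18,has); (22,10,has); (22,18,has); (22,19,has); (23,17,has); (23,18,has); (23,19,has); (27,7,has); (27,24,has); (27,26,has); (28,10,has); (28,24,has); (28,25,has); (29,12,has); (29,25,has); (29,26,has); (30,24,has); (30,25,has); (30,26,has)
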